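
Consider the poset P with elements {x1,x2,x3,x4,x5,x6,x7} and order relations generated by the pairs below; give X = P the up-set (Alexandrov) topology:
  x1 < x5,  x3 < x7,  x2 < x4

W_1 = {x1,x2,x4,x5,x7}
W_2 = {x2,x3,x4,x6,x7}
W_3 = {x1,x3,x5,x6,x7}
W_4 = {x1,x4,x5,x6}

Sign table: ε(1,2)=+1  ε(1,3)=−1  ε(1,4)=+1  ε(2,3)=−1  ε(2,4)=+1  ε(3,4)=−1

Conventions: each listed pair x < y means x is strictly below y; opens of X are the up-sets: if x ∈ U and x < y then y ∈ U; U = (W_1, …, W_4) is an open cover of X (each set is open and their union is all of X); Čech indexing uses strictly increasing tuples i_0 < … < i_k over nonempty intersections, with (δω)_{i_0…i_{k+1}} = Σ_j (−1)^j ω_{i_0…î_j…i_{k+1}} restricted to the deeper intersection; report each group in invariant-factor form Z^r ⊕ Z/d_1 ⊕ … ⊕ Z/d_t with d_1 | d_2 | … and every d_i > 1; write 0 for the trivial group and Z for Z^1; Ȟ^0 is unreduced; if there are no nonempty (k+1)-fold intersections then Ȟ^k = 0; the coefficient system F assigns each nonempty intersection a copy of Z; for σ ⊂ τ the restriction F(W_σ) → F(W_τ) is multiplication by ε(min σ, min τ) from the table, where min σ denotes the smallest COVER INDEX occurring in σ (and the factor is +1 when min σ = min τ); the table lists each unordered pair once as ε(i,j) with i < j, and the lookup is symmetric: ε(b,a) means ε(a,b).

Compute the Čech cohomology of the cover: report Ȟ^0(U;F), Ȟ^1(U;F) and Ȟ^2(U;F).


nerve simplices:
  W12={x2,x4,x7} W13={x1,x5,x7} W14={x1,x4,x5} W23={x3,x6,x7} W24={x4,x6} W34={x1,x5,x6}
  W123={x7} W124={x4} W134={x1,x5} W234={x6}
C dims 4,6,4; δ0: rk 3, SNF 1^3; δ1: rk 3, SNF 1^3
degree 0: 4−3−0 = 1 → Ȟ^0 ≅ Z
degree 1: 6−3−3 = 0 → Ȟ^1 ≅ 0
degree 2: 4−0−3 = 1 → Ȟ^2 ≅ Z

Ȟ^0 = Z; Ȟ^1 = 0; Ȟ^2 = Z


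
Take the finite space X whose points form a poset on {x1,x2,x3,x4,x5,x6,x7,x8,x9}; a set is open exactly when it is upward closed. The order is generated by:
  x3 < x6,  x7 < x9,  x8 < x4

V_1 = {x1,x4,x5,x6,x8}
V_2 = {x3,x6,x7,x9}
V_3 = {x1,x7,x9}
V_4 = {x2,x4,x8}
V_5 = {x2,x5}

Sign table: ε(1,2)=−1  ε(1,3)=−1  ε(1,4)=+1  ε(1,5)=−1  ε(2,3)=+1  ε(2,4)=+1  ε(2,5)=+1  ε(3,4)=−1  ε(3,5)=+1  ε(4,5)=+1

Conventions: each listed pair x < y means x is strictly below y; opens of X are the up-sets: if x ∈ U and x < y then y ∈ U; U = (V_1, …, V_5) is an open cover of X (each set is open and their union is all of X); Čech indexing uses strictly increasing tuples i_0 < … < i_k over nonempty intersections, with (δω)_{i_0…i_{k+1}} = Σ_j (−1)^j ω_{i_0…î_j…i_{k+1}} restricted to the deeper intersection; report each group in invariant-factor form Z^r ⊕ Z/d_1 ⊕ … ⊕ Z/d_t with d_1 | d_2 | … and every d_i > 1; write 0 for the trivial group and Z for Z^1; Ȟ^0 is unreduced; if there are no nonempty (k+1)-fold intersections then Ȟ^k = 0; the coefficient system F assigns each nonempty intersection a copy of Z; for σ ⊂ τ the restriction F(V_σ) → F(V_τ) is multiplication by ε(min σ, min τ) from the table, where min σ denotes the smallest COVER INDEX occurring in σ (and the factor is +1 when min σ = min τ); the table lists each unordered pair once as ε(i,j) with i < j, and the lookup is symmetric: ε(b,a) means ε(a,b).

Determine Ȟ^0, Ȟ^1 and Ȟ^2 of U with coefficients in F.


nerve simplices:
  V12={x6} V13={x1} V14={x4,x8} V15={x5} V23={x7,x9} V45={x2}
C dims 5,6; δ0: rk 5, SNF 1^4·2
degree 0: 5−5−0 = 0 → Ȟ^0 ≅ 0
degree 1: 6−0−5 = 1 plus torsion [2] → Ȟ^1 ≅ Z ⊕ Z/2
degree 2: 0−0−0 = 0 → Ȟ^2 ≅ 0

Ȟ^0(U;F) ≅ 0; Ȟ^1(U;F) ≅ Z ⊕ Z/2; Ȟ^2(U;F) ≅ 0


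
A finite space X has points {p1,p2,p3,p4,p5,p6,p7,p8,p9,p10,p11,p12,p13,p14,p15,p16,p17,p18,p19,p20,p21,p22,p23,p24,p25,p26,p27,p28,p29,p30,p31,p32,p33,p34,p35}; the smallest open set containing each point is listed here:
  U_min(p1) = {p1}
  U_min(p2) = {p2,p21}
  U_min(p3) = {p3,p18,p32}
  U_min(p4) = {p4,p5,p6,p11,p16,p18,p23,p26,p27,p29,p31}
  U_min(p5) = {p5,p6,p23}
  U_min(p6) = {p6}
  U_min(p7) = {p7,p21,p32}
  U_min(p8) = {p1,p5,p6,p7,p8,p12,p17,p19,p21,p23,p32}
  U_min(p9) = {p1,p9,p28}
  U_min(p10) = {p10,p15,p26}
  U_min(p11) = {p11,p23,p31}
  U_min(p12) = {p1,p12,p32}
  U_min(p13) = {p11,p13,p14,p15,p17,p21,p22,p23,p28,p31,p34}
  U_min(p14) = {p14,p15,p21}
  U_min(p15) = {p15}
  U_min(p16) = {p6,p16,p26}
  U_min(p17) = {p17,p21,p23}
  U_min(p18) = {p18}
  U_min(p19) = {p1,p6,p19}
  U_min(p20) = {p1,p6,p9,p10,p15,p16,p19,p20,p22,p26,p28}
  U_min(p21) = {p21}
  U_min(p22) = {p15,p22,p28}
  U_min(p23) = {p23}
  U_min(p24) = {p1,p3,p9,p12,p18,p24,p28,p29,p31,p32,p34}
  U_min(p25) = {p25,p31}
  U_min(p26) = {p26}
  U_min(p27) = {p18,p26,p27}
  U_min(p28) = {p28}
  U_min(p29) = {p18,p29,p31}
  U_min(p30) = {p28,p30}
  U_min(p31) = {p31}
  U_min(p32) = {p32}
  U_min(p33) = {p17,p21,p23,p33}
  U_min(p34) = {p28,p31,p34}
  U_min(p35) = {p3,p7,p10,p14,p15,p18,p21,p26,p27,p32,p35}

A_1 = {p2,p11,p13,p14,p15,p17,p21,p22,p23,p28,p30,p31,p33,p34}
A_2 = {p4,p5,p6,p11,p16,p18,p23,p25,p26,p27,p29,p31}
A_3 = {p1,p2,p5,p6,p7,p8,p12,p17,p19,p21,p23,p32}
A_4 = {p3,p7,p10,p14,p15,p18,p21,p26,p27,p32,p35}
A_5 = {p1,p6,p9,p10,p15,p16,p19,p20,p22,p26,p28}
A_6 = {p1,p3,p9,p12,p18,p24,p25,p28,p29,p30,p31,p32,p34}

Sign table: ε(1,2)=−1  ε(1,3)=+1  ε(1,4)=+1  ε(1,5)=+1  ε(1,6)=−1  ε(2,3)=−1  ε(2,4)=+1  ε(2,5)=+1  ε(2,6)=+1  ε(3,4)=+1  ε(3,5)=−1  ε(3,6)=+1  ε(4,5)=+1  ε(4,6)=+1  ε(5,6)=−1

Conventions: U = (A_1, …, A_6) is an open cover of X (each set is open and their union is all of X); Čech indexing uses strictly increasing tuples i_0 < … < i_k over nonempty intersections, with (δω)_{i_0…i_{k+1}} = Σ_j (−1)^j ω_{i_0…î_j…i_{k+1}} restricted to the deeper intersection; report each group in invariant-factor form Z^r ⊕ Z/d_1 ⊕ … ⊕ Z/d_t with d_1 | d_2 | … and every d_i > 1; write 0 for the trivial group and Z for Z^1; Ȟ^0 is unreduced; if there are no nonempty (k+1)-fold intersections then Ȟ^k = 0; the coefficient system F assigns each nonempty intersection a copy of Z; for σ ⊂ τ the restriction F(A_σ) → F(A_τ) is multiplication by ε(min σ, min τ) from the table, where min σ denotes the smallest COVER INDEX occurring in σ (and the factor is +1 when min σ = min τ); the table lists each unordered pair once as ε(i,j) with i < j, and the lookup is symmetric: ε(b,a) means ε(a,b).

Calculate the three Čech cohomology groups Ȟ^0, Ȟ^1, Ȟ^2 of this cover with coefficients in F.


cover nerve:
  A12={p11,p23,p31} A13={p2,p17,p21,p23} A14={p14,p15,p21} A15={p15,p22,p28} A16={p28,p30,p31,p34} A23={p5,p6,p23} A24={p18,p26,p27} A25={p6,p16,p26} A26={p18,p25,p29,p31} A34={p7,p21,p32} A35={p1,p6,p19} A36={p1,p12,p32} A45={p10,p15,p26} A46={p3,p18,p32} A56={p1,p9,p28}
  A123={p23} A126={p31} A134={p21} A145={p15} A156={p28} A235={p6} A245={p26} A246={p18} A346={p32} A356={p1}
C dims 6,15,10; δ0: rk 6, SNF 1^5·2; δ1: rk 9, SNF 1^9
Ȟ^0: (6−6)−0=0 ⇒ 0
Ȟ^1: (15−9)−6=0 plus torsion [2] ⇒ Z/2
Ȟ^2: (10−0)−9=1 ⇒ Z

Ȟ^0 = 0,  Ȟ^1 = Z/2,  Ȟ^2 = Z


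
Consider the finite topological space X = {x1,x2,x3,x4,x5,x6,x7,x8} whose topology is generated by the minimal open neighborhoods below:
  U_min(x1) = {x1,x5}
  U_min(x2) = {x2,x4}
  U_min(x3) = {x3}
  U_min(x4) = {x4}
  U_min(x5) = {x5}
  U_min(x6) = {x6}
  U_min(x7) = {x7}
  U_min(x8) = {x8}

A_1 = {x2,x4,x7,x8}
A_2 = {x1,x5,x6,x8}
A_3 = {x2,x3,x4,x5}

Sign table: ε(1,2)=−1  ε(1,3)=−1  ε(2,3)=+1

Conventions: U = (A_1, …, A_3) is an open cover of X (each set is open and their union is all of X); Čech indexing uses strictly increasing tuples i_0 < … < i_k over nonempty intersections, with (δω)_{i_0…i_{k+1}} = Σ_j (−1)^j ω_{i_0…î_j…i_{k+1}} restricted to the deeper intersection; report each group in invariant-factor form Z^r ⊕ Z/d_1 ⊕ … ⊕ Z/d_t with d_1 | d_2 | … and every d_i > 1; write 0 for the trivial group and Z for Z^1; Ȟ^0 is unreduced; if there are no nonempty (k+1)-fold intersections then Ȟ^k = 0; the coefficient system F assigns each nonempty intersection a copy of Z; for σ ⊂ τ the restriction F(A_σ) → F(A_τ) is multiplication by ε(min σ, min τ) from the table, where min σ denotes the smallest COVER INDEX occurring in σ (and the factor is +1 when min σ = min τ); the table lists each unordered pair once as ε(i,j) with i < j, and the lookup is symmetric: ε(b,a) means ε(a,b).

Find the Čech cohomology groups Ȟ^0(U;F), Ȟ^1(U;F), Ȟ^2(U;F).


Ȟ^0 ≅ Z, Ȟ^1 ≅ Z and Ȟ^2 ≅ 0

intersection data:
  A12={x8} A13={x2,x4} A23={x5}
C dims 3,3; δ0: rk 2, SNF 1^2
Ȟ^0 = (3 − 2) − 0 = 1, so Ȟ^0 ≅ Z
Ȟ^1 = (3 − 0) − 2 = 1, so Ȟ^1 ≅ Z
Ȟ^2 = (0 − 0) − 0 = 0, so Ȟ^2 ≅ 0


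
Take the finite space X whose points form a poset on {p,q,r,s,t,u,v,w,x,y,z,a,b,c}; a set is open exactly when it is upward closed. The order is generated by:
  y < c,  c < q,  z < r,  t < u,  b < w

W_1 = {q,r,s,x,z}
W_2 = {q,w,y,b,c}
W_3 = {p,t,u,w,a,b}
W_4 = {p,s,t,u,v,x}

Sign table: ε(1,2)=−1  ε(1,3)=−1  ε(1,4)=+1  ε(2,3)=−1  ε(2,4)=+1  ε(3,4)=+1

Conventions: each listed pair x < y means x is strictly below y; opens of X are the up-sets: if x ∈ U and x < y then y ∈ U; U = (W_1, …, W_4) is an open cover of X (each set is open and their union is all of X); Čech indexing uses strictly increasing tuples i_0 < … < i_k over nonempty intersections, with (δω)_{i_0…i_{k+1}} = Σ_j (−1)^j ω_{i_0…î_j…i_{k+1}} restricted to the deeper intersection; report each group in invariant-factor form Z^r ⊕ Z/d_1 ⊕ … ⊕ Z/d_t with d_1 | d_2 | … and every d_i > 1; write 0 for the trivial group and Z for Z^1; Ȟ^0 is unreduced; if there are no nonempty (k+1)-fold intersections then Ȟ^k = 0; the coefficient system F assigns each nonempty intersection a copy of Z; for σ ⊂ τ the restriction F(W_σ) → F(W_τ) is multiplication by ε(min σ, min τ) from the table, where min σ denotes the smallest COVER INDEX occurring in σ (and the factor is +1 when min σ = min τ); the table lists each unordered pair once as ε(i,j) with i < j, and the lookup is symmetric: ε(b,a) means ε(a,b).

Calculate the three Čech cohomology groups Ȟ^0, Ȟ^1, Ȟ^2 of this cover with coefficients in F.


nonempty intersections:
  W12={q} W14={s,x} W23={w,b} W34={p,t,u}
C dims 4,4; δ0: rk 3, SNF 1^3
Ȟ^0: (4−3)−0=1 ⇒ Z
Ȟ^1: (4−0)−3=1 ⇒ Z
Ȟ^2: (0−0)−0=0 ⇒ 0

Ȟ^0(U;F) ≅ Z, Ȟ^1(U;F) ≅ Z and Ȟ^2(U;F) ≅ 0


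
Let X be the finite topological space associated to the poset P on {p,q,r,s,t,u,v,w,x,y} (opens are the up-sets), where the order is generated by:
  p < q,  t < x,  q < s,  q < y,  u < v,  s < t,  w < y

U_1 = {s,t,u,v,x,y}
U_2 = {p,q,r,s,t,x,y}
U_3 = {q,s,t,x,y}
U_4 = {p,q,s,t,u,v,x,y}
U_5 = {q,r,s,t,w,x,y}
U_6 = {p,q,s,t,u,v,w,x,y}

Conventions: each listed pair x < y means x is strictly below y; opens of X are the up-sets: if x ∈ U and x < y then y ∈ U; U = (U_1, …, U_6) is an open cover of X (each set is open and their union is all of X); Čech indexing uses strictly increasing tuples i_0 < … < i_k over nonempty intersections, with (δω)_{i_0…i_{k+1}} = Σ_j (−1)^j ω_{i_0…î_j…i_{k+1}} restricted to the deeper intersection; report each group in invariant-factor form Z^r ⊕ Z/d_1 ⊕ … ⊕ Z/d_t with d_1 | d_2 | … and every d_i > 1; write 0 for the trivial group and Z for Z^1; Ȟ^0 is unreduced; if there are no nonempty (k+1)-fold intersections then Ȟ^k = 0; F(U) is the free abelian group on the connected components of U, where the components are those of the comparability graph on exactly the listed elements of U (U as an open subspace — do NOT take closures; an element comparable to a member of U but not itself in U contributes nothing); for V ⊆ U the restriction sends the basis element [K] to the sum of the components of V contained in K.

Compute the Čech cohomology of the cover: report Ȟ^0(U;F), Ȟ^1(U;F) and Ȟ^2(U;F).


intersection data:
  U12={s,t,x,y} U13={s,t,x,y} U14={s,t,u,v,x,y} U15={s,t,x,y} U16={s,t,u,v,x,y} U23={q,s,t,x,y} U24={p,q,s,t,x,y} U25={q,r,s,t,x,y} U26={p,q,s,t,x,y} U34={q,s,t,x,y} U35={q,s,t,x,y} U36={q,s,t,x,y} U45={q,s,t,x,y} U46={p,q,s,t,u,v,x,y} U56={q,s,t,w,x,y}
  U123={s,t,x,y} U124={s,t,x,y} U125={s,t,x,y} U126={s,t,x,y} U134={s,t,x,y} U135={s,t,x,y} U136={s,t,x,y} U145={s,t,x,y} U146={s,t,u,v,x,y} U156={s,t,x,y} U234={q,s,t,x,y} U235={q,s,t,x,y} U236={q,s,t,x,y} U245={q,s,t,x,y} U246={p,q,s,t,x,y} U256={q,s,t,x,y} U345={q,s,t,x,y} U346={q,s,t,x,y} U356={q,s,t,x,y} U456={q,s,t,x,y}
  U1234={s,t,x,y} U1235={s,t,x,y} U1236={s,t,x,y} U1245={s,t,x,y} U1246={s,t,x,y} U1256={s,t,x,y} U1345={s,t,x,y} U1346={s,t,x,y} U1356={s,t,x,y} U1456={s,t,x,y} U2345={q,s,t,x,y} U2346={q,s,t,x,y} U2356={q,s,t,x,y} U2456={q,s,t,x,y} U3456={q,s,t,x,y}
  U12345={s,t,x,y} U12346={s,t,x,y} U12356={s,t,x,y} U12456={s,t,x,y} U13456={s,t,x,y} U23456={q,s,t,x,y}
  U123456={s,t,x,y}
components per intersection:
  U1: {s,t,x} {u,v} {y}
  U2: {p,q,s,t,x,y} {r}
  U3: {q,s,t,x,y}
  U4: {p,q,s,t,x,y} {u,v}
  U5: {q,s,t,w,x,y} {r}
  U6: {p,q,s,t,w,x,y} {u,v}
  U12: {s,t,x} {y}
  U13: {s,t,x} {y}
  U14: {s,t,x} {u,v} {y}
  U15: {s,t,x} {y}
  U16: {s,t,x} {u,v} {y}
  U23: {q,s,t,x,y}
  U24: {p,q,s,t,x,y}
  U25: {q,s,t,x,y} {r}
  U26: {p,q,s,t,x,y}
  U34: {q,s,t,x,y}
  U35: {q,s,t,x,y}
  U36: {q,s,t,x,y}
  U45: {q,s,t,x,y}
  U46: {p,q,s,t,x,y} {u,v}
  U56: {q,s,t,w,x,y}
  U123: {s,t,x} {y}
  U124: {s,t,x} {y}
  U125: {s,t,x} {y}
  U126: {s,t,x} {y}
  U134: {s,t,x} {y}
  U135: {s,t,x} {y}
  U136: {s,t,x} {y}
  U145: {s,t,x} {y}
  U146: {s,t,x} {u,v} {y}
  U156: {s,t,x} {y}
  U234: {q,s,t,x,y}
  U235: {q,s,t,x,y}
  U236: {q,s,t,x,y}
  U245: {q,s,t,x,y}
  U246: {p,q,s,t,x,y}
  U256: {q,s,t,x,y}
  U345: {q,s,t,x,y}
  U346: {q,s,t,x,y}
  U356: {q,s,t,x,y}
  U456: {q,s,t,x,y}
  U1234: {s,t,x} {y}
  U1235: {s,t,x} {y}
  U1236: {s,t,x} {y}
  U1245: {s,t,x} {y}
  U1246: {s,t,x} {y}
  U1256: {s,t,x} {y}
  U1345: {s,t,x} {y}
  U1346: {s,t,x} {y}
  U1356: {s,t,x} {y}
  U1456: {s,t,x} {y}
  U2345: {q,s,t,x,y}
  U2346: {q,s,t,x,y}
  U2356: {q,s,t,x,y}
  U2456: {q,s,t,x,y}
  U3456: {q,s,t,x,y}
  U12345: {s,t,x} {y}
  U12346: {s,t,x} {y}
  U12356: {s,t,x} {y}
  U12456: {s,t,x} {y}
  U13456: {s,t,x} {y}
  U23456: {q,s,t,x,y}
  U123456: {s,t,x} {y}
C dims 12,24,31,25; δ0: rk 9, SNF 1^9; δ1: rk 15, SNF 1^15; δ2: rk 16, SNF 1^16
Ȟ^0 = (12 − 9) − 0 = 3, so Ȟ^0 ≅ Z^3
Ȟ^1 = (24 − 15) − 9 = 0, so Ȟ^1 ≅ 0
Ȟ^2 = (31 − 16) − 15 = 0, so Ȟ^2 ≅ 0

Ȟ^0 ≅ Z^3,  Ȟ^1 ≅ 0,  Ȟ^2 ≅ 0


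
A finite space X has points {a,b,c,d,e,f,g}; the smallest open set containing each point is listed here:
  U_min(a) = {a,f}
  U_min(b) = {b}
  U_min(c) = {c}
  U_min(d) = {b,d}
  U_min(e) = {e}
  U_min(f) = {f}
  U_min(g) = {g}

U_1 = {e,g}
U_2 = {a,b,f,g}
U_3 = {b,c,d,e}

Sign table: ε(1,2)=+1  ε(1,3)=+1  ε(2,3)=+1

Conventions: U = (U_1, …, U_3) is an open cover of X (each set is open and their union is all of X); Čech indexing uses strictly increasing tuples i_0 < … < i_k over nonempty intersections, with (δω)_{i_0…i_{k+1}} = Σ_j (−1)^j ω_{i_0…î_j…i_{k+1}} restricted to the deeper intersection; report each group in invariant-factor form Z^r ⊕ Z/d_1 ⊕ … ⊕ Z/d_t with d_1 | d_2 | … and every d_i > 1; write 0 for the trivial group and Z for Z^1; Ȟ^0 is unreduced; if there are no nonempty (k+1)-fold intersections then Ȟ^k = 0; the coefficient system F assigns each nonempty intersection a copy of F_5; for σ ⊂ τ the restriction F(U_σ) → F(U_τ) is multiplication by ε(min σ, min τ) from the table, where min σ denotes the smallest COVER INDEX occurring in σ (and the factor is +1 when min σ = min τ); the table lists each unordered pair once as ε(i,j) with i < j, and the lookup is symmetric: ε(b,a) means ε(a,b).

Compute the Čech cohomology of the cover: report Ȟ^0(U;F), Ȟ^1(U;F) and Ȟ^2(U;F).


Ȟ^0 ≅ Z/5,  Ȟ^1 ≅ Z/5,  Ȟ^2 ≅ 0

nerve simplices:
  U12={g} U13={e} U23={b}
C dims 3,3; δ0: rk_F5 2
degree 0: 3−2−0 = 1 → Ȟ^0 ≅ Z/5
degree 1: 3−0−2 = 1 → Ȟ^1 ≅ Z/5
degree 2: 0−0−0 = 0 → Ȟ^2 ≅ 0


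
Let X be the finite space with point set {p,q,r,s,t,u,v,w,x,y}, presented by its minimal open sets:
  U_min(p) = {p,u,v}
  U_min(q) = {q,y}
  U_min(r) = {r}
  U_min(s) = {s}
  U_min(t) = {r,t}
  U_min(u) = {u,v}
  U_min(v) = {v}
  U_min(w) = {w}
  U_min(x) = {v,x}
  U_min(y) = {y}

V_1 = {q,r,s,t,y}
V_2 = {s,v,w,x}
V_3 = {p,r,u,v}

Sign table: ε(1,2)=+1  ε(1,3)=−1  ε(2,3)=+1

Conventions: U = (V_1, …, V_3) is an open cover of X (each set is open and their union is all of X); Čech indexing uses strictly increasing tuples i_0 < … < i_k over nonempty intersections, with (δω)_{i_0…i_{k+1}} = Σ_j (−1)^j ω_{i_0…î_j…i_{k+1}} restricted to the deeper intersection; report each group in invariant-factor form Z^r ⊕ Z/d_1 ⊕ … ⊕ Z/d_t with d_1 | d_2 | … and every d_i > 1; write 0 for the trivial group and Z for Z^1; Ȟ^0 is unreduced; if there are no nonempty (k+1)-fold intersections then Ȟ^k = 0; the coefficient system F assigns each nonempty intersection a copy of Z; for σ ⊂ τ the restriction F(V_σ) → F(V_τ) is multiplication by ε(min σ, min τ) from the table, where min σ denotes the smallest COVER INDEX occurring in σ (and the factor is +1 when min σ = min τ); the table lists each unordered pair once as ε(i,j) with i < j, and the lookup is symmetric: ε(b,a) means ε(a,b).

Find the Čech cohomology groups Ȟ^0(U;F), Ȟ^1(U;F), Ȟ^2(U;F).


nerve simplices:
  V12={s} V13={r} V23={v}
C dims 3,3; δ0: rk 3, SNF 1^2·2
degree 0: 3−3−0 = 0 → Ȟ^0 ≅ 0
degree 1: 3−0−3 = 0 plus torsion [2] → Ȟ^1 ≅ Z/2
degree 2: 0−0−0 = 0 → Ȟ^2 ≅ 0

Ȟ^0 = 0; Ȟ^1 = Z/2; Ȟ^2 = 0


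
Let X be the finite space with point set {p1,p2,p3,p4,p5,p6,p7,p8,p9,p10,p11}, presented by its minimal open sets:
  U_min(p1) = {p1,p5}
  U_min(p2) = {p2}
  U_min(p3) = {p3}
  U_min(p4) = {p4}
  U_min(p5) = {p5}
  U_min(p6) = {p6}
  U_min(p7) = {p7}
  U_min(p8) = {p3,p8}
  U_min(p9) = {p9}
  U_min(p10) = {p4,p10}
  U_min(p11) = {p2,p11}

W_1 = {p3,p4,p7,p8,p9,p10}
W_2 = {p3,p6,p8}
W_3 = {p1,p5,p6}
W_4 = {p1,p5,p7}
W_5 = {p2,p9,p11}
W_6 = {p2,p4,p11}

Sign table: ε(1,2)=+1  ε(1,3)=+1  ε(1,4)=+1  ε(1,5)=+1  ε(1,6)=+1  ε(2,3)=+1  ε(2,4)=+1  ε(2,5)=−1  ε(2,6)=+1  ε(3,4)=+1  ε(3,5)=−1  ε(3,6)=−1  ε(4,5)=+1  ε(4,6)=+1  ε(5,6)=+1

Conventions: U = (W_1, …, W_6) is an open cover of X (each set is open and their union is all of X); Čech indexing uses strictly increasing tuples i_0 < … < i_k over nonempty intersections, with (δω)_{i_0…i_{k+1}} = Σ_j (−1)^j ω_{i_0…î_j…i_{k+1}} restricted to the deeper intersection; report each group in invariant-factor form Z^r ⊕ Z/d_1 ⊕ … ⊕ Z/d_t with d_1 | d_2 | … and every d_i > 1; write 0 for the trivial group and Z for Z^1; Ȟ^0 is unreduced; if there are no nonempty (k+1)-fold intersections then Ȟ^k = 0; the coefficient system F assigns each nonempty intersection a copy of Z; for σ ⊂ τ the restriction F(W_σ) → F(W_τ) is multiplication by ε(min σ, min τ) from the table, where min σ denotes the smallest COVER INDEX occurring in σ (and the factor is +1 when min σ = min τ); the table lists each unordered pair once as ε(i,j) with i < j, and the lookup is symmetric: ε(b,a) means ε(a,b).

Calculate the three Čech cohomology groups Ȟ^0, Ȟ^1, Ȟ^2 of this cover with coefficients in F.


Ȟ^0 = Z, Ȟ^1 = Z^2 and Ȟ^2 = 0

nerve simplices:
  W12={p3,p8} W14={p7} W15={p9} W16={p4} W23={p6} W34={p1,p5} W56={p2,p11}
C dims 6,7; δ0: rk 5, SNF 1^5
degree 0: 6−5−0 = 1 → Ȟ^0 ≅ Z
degree 1: 7−0−5 = 2 → Ȟ^1 ≅ Z^2
degree 2: 0−0−0 = 0 → Ȟ^2 ≅ 0


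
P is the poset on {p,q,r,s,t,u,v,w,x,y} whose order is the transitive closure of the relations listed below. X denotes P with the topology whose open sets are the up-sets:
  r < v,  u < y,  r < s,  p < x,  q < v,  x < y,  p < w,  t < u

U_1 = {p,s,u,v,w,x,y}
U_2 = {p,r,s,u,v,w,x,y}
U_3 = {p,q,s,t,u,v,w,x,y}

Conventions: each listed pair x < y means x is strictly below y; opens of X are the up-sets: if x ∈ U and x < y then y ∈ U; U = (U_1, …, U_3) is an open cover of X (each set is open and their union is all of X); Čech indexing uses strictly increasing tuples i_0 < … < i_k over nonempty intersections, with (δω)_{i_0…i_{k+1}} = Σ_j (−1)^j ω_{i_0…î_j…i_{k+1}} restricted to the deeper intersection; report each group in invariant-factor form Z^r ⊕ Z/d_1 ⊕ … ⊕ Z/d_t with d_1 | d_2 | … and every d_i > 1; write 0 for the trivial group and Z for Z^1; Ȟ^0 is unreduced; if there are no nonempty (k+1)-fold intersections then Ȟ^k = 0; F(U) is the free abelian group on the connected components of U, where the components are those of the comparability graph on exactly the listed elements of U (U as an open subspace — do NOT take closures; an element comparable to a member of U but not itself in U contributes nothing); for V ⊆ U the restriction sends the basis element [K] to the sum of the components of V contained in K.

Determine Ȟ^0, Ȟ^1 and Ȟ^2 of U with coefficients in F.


nerve simplices:
  U12={p,s,u,v,w,x,y} U13={p,s,u,v,w,x,y} U23={p,s,u,v,w,x,y}
  U123={p,s,u,v,w,x,y}
components per intersection:
  U1: {p,u,w,x,y} {s} {v}
  U2: {p,u,w,x,y} {r,s,v}
  U3: {p,t,u,w,x,y} {q,v} {s}
  U12: {p,u,w,x,y} {s} {v}
  U13: {p,u,w,x,y} {s} {v}
  U23: {p,u,w,x,y} {s} {v}
  U123: {p,u,w,x,y} {s} {v}
C dims 8,9,3; δ0: rk 6, SNF 1^6; δ1: rk 3, SNF 1^3
degree 0: 8−6−0 = 2 → Ȟ^0 ≅ Z^2
degree 1: 9−3−6 = 0 → Ȟ^1 ≅ 0
degree 2: 3−0−3 = 0 → Ȟ^2 ≅ 0

Ȟ^0(U;F) ≅ Z^2; Ȟ^1(U;F) ≅ 0; Ȟ^2(U;F) ≅ 0


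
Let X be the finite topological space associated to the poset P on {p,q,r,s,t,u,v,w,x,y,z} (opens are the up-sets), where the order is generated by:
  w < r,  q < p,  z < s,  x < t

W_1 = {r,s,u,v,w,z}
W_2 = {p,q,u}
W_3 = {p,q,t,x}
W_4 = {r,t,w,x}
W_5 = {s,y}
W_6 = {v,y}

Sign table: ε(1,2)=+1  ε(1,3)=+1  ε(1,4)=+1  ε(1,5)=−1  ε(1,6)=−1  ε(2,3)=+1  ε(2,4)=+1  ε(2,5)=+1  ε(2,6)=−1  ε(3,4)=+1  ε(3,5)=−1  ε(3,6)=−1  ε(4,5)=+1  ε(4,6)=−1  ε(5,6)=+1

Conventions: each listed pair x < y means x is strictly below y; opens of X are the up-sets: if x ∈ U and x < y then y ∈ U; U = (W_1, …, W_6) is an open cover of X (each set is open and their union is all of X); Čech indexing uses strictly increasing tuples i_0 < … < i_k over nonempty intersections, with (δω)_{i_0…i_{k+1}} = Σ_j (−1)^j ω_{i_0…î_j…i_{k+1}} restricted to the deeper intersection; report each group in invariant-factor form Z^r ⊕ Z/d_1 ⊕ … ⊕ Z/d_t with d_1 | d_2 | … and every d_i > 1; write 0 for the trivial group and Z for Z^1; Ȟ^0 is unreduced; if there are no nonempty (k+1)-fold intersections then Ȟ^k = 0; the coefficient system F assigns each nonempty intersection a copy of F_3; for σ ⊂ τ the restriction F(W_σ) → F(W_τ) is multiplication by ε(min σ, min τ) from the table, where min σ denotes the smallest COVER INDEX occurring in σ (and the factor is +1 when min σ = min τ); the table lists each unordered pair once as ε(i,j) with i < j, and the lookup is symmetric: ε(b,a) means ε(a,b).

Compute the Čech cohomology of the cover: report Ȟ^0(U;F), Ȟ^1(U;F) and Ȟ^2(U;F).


Ȟ^0 = Z/3, Ȟ^1 = Z/3 ⊕ Z/3, Ȟ^2 = 0

nerve of the cover:
  W12={u} W14={r,w} W15={s} W16={v} W23={p,q} W34={t,x} W56={y}
C dims 6,7; δ0: rk_F3 5
Ȟ^0 = (6 − 5) − 0 = 1, so Ȟ^0 ≅ Z/3
Ȟ^1 = (7 − 0) − 5 = 2, so Ȟ^1 ≅ Z/3 ⊕ Z/3
Ȟ^2 = (0 − 0) − 0 = 0, so Ȟ^2 ≅ 0


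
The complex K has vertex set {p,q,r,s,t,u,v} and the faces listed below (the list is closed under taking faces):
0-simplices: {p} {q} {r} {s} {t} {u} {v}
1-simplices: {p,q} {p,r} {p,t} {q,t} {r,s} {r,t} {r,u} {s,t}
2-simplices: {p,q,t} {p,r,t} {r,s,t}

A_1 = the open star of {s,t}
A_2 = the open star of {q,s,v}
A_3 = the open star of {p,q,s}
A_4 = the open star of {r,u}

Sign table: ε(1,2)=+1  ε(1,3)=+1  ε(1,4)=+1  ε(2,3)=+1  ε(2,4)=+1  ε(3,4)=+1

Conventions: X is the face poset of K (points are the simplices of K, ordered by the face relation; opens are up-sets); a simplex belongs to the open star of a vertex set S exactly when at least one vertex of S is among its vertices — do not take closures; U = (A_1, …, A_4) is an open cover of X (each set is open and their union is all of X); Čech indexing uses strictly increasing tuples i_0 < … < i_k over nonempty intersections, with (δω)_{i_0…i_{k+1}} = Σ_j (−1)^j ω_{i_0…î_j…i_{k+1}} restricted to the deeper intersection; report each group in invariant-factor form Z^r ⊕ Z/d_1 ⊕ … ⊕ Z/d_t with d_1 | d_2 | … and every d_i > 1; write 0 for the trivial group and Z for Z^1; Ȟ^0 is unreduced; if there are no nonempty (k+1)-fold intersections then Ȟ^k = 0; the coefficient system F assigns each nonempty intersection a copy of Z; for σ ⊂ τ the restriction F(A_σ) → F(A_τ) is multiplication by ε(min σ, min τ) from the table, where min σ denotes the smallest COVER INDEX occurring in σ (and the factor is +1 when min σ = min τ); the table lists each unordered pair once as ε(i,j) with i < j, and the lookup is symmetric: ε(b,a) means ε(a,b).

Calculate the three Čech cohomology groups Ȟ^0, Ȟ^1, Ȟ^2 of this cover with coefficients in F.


cover nerve:
  A1={{s},{t},{p,t},{q,t},{r,s},{r,t},{s,t},{p,q,t},{p,r,t},{r,s,t}} A2={{q},{s},{v},{p,q},{q,t},{r,s},{s,t},{p,q,t},{r,s,t}} A3={{p},{q},{s},{p,q},{p,r},{p,t},{q,t},{r,s},{s,t},{p,q,t},{p,r,t},{r,s,t}} A4={{r},{u},{p,r},{r,s},{r,t},{r,u},{p,r,t},{r,s,t}}
  A12={{s},{q,t},{r,s},{s,t},{p,q,t},{r,s,t}} A13={{s},{p,t},{q,t},{r,s},{s,t},{p,q,t},{p,r,t},{r,s,t}} A14={{r,s},{r,t},{p,r,t},{r,s,t}} A23={{q},{s},{p,q},{q,t},{r,s},{s,t},{p,q,t},{r,s,t}} A24={{r,s},{r,s,t}} A34={{p,r},{r,s},{p,r,t},{r,s,t}}
  A123={{s},{q,t},{r,s},{s,t},{p,q,t},{r,s,t}} A124={{r,s},{r,s,t}} A134={{r,s},{p,r,t},{r,s,t}} A234={{r,s},{r,s,t}}
  A1234={{r,s},{r,s,t}}
C dims 4,6,4,1; δ0: rk 3, SNF 1^3; δ1: rk 3, SNF 1^3; δ2: rk 1, SNF 1^1
Ȟ^0: (4−3)−0=1 ⇒ Z
Ȟ^1: (6−3)−3=0 ⇒ 0
Ȟ^2: (4−1)−3=0 ⇒ 0

Ȟ^0(U;F) ≅ Z, Ȟ^1(U;F) ≅ 0 and Ȟ^2(U;F) ≅ 0


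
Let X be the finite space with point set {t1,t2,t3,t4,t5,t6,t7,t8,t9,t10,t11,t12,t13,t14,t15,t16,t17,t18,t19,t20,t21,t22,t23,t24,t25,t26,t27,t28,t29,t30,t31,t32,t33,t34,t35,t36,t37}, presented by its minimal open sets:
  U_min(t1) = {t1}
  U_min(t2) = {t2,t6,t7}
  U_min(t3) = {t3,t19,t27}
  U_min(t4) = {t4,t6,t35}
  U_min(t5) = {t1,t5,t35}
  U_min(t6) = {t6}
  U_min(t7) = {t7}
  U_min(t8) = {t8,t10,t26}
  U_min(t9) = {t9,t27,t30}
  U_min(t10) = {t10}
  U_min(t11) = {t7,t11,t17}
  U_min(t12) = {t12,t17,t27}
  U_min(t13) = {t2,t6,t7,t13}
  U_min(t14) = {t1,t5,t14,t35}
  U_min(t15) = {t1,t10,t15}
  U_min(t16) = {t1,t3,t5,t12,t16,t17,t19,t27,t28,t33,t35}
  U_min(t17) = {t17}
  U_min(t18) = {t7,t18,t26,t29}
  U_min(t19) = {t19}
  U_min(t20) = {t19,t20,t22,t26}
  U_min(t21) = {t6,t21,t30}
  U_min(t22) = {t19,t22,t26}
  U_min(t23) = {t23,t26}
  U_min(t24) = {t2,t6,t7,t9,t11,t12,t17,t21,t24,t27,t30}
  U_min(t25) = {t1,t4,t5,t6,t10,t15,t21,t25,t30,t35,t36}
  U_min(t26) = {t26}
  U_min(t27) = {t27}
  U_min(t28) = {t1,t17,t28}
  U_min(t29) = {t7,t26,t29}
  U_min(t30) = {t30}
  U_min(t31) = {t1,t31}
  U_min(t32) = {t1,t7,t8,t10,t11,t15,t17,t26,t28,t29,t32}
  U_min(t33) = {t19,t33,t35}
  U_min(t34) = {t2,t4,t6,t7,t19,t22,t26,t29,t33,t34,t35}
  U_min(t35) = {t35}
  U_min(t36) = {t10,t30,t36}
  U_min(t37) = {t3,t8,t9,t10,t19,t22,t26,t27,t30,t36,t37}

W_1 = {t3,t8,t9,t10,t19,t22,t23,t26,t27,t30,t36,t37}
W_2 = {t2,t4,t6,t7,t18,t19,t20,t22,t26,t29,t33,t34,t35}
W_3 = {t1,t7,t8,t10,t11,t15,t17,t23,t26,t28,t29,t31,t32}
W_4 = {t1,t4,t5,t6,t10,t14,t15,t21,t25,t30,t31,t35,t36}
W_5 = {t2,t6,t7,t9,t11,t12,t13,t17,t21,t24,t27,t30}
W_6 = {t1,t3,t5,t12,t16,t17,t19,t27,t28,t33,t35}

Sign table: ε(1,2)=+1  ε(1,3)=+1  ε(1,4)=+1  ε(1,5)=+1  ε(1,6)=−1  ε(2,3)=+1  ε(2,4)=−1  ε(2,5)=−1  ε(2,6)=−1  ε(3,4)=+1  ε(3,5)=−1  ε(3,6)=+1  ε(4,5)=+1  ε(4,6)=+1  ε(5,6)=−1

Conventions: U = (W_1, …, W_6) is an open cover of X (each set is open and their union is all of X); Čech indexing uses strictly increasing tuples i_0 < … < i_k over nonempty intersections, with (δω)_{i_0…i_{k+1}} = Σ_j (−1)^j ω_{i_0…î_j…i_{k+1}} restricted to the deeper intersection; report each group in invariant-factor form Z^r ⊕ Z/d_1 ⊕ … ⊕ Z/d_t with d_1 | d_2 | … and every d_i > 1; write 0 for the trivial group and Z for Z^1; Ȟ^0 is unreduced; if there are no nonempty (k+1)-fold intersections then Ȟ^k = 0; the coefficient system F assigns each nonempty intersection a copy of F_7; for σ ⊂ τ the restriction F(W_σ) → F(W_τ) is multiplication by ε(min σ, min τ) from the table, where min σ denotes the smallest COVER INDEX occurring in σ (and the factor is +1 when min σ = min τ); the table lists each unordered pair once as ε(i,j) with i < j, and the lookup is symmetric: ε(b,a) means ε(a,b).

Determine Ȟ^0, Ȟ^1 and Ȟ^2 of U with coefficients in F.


nonempty intersections:
  W12={t19,t22,t26} W13={t8,t10,t23,t26} W14={t10,t30,t36} W15={t9,t27,t30} W16={t3,t19,t27} W23={t7,t26,t29} W24={t4,t6,t35} W25={t2,t6,t7} W26={t19,t33,t35} W34={t1,t10,t15,t31} W35={t7,t11,t17} W36={t1,t17,t28} W45={t6,t21,t30} W46={t1,t5,t35} W56={t12,t17,t27}
  W123={t26} W126={t19} W134={t10} W145={t30} W156={t27} W235={t7} W245={t6} W246={t35} W346={t1} W356={t17}
C dims 6,15,10; δ0: rk_F7 6; δ1: rk_F7 9
Ȟ^0: (6−6)−0=0 ⇒ 0
Ȟ^1: (15−9)−6=0 ⇒ 0
Ȟ^2: (10−0)−9=1 ⇒ Z/7

Ȟ^0(U;F) ≅ 0,  Ȟ^1(U;F) ≅ 0,  Ȟ^2(U;F) ≅ Z/7


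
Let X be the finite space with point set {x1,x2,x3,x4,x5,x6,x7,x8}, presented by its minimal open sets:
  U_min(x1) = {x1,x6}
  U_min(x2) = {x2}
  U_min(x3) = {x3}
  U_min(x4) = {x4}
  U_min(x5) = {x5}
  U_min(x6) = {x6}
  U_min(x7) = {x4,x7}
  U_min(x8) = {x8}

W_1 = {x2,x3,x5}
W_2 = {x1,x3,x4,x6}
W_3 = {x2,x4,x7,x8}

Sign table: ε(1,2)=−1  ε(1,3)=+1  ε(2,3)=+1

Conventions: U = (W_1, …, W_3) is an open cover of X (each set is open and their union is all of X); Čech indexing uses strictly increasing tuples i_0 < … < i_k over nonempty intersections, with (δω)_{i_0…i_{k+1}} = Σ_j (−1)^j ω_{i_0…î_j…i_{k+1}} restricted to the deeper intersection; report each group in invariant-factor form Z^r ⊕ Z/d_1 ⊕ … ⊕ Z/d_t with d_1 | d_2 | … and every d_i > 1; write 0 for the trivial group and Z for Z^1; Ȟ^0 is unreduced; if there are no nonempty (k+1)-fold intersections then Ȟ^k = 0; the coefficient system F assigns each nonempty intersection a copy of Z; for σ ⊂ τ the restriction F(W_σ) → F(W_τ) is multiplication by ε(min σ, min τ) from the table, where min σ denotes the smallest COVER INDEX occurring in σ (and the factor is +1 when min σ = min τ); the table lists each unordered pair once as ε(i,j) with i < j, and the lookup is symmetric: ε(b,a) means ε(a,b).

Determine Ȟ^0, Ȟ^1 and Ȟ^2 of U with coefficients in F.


Ȟ^0 ≅ 0,  Ȟ^1 ≅ Z/2,  Ȟ^2 ≅ 0

nerve simplices:
  W12={x3} W13={x2} W23={x4}
C dims 3,3; δ0: rk 3, SNF 1^2·2
degree 0: 3−3−0 = 0 → Ȟ^0 ≅ 0
degree 1: 3−0−3 = 0 plus torsion [2] → Ȟ^1 ≅ Z/2
degree 2: 0−0−0 = 0 → Ȟ^2 ≅ 0


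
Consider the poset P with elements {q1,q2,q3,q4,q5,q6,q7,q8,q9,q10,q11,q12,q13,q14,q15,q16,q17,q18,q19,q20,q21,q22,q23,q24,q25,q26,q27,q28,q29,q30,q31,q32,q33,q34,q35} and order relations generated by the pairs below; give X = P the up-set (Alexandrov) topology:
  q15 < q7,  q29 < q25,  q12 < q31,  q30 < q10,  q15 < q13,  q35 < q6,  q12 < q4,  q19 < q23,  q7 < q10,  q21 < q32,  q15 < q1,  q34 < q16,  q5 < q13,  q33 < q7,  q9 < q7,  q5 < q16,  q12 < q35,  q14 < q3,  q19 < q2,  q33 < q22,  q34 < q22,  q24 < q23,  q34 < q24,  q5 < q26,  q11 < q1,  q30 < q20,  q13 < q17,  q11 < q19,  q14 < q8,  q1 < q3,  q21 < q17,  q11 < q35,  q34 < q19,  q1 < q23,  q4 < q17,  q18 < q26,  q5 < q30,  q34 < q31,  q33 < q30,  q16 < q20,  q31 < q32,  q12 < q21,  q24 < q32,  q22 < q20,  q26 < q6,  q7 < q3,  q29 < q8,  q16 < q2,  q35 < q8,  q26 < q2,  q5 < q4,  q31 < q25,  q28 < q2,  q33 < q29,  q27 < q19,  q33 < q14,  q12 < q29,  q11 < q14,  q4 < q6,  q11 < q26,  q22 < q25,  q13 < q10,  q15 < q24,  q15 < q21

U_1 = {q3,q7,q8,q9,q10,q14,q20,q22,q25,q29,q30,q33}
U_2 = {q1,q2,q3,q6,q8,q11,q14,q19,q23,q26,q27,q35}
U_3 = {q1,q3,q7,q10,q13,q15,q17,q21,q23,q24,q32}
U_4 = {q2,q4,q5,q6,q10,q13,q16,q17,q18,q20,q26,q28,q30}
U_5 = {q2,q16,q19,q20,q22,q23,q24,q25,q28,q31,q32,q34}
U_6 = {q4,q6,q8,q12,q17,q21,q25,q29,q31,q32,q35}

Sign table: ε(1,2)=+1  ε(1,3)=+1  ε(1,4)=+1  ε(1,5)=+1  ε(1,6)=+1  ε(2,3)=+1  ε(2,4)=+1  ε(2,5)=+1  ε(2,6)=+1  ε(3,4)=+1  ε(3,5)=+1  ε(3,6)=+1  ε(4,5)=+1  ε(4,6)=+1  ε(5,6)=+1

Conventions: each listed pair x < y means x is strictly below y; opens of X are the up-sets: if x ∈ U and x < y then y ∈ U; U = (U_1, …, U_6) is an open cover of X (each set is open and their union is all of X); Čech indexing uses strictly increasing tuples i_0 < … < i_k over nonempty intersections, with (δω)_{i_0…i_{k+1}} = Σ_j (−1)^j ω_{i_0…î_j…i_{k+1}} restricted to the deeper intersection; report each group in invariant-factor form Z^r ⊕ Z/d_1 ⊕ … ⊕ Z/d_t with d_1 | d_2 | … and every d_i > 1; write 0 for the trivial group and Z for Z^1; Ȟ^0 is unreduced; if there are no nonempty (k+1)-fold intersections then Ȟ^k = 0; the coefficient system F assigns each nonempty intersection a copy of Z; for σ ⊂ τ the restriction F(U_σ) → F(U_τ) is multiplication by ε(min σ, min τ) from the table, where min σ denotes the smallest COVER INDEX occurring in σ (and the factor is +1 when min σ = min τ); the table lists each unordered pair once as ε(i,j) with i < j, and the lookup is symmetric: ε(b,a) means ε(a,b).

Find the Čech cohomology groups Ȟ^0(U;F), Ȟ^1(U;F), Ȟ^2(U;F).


Ȟ^0(U;F) ≅ Z, Ȟ^1(U;F) ≅ 0, Ȟ^2(U;F) ≅ Z/2

nonempty overlaps:
  U12={q3,q8,q14} U13={q3,q7,q10} U14={q10,q20,q30} U15={q20,q22,q25} U16={q8,q25,q29} U23={q1,q3,q23} U24={q2,q6,q26} U25={q2,q19,q23} U26={q6,q8,q35} U34={q10,q13,q17} U35={q23,q24,q32} U36={q17,q21,q32} U45={q2,q16,q20,q28} U46={q4,q6,q17} U56={q25,q31,q32}
  U123={q3} U126={q8} U134={q10} U145={q20} U156={q25} U235={q23} U245={q2} U246={q6} U346={q17} U356={q32}
C dims 6,15,10; δ0: rk 5, SNF 1^5; δ1: rk 10, SNF 1^9·2
degree 0: 6−5−0 = 1 → Ȟ^0 ≅ Z
degree 1: 15−10−5 = 0 → Ȟ^1 ≅ 0
degree 2: 10−0−10 = 0 plus torsion [2] → Ȟ^2 ≅ Z/2


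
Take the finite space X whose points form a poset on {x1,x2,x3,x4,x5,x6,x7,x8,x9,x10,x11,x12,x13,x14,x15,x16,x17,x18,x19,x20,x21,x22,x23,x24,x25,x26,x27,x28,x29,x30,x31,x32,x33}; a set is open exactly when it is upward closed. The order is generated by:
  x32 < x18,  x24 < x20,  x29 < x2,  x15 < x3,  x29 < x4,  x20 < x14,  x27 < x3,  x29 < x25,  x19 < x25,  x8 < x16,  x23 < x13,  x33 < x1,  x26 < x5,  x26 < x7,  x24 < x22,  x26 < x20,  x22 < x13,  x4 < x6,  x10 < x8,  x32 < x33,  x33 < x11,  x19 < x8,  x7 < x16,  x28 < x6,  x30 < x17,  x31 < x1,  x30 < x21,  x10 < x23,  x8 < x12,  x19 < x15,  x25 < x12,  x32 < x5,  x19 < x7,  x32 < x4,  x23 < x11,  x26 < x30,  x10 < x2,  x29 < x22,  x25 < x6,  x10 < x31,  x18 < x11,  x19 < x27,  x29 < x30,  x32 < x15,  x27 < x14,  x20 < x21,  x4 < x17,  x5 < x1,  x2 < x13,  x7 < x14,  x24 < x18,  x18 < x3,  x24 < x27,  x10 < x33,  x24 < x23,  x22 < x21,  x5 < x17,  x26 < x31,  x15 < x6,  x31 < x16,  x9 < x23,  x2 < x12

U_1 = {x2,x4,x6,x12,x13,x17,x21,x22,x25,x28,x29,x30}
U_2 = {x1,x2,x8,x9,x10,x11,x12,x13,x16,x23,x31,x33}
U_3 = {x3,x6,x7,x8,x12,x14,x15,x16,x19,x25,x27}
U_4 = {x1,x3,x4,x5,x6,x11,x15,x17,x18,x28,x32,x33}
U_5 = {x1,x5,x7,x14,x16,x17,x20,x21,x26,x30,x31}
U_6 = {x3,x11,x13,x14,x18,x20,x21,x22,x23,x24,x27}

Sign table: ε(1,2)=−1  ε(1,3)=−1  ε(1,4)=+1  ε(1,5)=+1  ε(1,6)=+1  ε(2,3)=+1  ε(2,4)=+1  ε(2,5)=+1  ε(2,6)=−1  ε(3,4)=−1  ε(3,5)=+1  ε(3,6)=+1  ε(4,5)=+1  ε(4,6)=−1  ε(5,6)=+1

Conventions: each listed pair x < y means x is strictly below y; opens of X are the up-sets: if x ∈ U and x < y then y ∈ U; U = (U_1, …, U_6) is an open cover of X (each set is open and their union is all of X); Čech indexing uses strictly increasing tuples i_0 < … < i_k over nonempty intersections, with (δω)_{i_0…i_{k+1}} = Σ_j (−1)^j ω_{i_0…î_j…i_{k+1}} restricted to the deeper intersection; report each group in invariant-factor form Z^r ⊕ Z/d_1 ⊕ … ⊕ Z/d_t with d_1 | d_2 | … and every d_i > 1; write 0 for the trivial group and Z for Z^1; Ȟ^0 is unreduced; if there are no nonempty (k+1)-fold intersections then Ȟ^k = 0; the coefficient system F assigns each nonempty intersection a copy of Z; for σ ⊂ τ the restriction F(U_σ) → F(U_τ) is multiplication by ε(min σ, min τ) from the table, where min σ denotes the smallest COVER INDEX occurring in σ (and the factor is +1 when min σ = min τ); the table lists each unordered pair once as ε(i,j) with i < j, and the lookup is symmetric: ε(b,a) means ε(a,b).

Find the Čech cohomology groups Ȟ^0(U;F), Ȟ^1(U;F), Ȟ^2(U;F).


cover nerve:
  U12={x2,x12,x13} U13={x6,x12,x25} U14={x4,x6,x17,x28} U15={x17,x21,x30} U16={x13,x21,x22} U23={x8,x12,x16} U24={x1,x11,x33} U25={x1,x16,x31} U26={x11,x13,x23} U34={x3,x6,x15} U35={x7,x14,x16} U36={x3,x14,x27} U45={x1,x5,x17} U46={x3,x11,x18} U56={x14,x20,x21}
  U123={x12} U126={x13} U134={x6} U145={x17} U156={x21} U235={x16} U245={x1} U246={x11} U346={x3} U356={x14}
C dims 6,15,10; δ0: rk 6, SNF 1^5·2; δ1: rk 9, SNF 1^9
Ȟ^0: (6−6)−0=0 ⇒ 0
Ȟ^1: (15−9)−6=0 plus torsion [2] ⇒ Z/2
Ȟ^2: (10−0)−9=1 ⇒ Z

Ȟ^0(U;F) ≅ 0, Ȟ^1(U;F) ≅ Z/2 and Ȟ^2(U;F) ≅ Z


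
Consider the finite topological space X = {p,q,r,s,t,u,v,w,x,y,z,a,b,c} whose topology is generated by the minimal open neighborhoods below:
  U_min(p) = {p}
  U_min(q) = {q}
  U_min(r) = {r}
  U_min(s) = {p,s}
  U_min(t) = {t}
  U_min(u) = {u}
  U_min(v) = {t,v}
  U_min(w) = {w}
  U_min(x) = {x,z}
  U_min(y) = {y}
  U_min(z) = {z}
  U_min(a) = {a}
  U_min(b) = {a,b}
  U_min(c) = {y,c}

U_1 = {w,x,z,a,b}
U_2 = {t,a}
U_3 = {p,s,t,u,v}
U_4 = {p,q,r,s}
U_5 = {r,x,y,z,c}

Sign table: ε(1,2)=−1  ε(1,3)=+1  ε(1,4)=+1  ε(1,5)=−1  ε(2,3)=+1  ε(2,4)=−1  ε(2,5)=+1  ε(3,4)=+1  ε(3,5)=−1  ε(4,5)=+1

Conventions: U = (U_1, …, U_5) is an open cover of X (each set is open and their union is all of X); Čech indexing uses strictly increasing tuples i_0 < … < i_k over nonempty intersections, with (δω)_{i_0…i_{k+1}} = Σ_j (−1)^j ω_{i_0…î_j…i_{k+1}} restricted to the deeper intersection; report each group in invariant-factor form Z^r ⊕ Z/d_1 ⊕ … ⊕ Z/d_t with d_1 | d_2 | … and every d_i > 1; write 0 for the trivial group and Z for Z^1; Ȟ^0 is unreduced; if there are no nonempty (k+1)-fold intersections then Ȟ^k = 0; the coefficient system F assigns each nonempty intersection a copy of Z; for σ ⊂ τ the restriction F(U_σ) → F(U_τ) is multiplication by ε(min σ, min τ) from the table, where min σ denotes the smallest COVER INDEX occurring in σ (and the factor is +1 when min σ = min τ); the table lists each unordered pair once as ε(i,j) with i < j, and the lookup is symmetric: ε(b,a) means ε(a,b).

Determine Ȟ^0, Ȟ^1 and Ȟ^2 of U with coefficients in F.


nerve of the cover:
  U12={a} U15={x,z} U23={t} U34={p,s} U45={r}
C dims 5,5; δ0: rk 4, SNF 1^4
Ȟ^0 = (5 − 4) − 0 = 1, so Ȟ^0 ≅ Z
Ȟ^1 = (5 − 0) − 4 = 1, so Ȟ^1 ≅ Z
Ȟ^2 = (0 − 0) − 0 = 0, so Ȟ^2 ≅ 0

Ȟ^0 ≅ Z,  Ȟ^1 ≅ Z,  Ȟ^2 ≅ 0


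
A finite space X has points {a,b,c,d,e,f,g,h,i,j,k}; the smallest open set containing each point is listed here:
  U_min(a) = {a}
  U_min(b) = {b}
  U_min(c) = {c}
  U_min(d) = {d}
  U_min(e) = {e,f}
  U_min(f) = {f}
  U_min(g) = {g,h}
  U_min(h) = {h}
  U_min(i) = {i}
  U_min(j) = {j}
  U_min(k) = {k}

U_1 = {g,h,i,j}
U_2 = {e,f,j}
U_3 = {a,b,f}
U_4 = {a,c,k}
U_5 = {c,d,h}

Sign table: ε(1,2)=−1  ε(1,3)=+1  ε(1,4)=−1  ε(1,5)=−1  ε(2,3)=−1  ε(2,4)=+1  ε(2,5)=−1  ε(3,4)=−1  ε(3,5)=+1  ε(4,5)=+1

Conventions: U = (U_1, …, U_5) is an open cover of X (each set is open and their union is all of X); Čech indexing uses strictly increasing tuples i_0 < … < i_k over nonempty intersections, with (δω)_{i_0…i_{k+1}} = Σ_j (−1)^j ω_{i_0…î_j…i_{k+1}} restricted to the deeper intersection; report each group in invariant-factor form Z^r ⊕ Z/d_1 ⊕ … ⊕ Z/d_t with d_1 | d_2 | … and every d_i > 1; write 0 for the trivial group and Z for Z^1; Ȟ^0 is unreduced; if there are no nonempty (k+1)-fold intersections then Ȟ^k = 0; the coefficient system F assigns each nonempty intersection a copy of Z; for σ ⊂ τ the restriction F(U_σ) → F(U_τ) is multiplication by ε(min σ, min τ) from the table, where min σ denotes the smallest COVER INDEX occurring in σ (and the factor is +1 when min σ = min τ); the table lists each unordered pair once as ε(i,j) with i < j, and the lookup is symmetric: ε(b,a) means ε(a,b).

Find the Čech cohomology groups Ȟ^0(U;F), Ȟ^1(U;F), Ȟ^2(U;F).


Ȟ^0 = Z, Ȟ^1 = Z and Ȟ^2 = 0

cover nerve:
  U12={j} U15={h} U23={f} U34={a} U45={c}
C dims 5,5; δ0: rk 4, SNF 1^4
Ȟ^0: (5−4)−0=1 ⇒ Z
Ȟ^1: (5−0)−4=1 ⇒ Z
Ȟ^2: (0−0)−0=0 ⇒ 0
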